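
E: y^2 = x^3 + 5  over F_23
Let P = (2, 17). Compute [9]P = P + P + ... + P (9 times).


k = 9 = 1001_2 (binary, LSB first: 1001)
Double-and-add from P = (2, 17):
  bit 0 = 1: acc = O + (2, 17) = (2, 17)
  bit 1 = 0: acc unchanged = (2, 17)
  bit 2 = 0: acc unchanged = (2, 17)
  bit 3 = 1: acc = (2, 17) + (12, 10) = (18, 8)

9P = (18, 8)


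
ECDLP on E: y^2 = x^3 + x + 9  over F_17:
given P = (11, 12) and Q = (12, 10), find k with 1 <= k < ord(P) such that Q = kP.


Enumerate multiples of P until we hit Q = (12, 10):
  1P = (11, 12)
  2P = (13, 3)
  3P = (9, 13)
  4P = (10, 13)
  5P = (14, 8)
  6P = (7, 11)
  7P = (15, 4)
  8P = (12, 7)
  9P = (2, 11)
  10P = (8, 11)
  11P = (0, 3)
  12P = (4, 3)
  13P = (4, 14)
  14P = (0, 14)
  15P = (8, 6)
  16P = (2, 6)
  17P = (12, 10)
Match found at i = 17.

k = 17


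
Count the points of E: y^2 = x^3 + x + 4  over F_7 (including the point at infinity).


For each x in F_7, count y with y^2 = x^3 + 1 x + 4 mod 7:
  x = 0: RHS = 4, y in [2, 5]  -> 2 point(s)
  x = 2: RHS = 0, y in [0]  -> 1 point(s)
  x = 4: RHS = 2, y in [3, 4]  -> 2 point(s)
  x = 5: RHS = 1, y in [1, 6]  -> 2 point(s)
  x = 6: RHS = 2, y in [3, 4]  -> 2 point(s)
Affine points: 9. Add the point at infinity: total = 10.

#E(F_7) = 10


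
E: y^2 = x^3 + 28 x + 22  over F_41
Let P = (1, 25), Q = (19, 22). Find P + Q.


P != Q, so use the chord formula.
s = (y2 - y1) / (x2 - x1) = (38) / (18) mod 41 = 34
x3 = s^2 - x1 - x2 mod 41 = 34^2 - 1 - 19 = 29
y3 = s (x1 - x3) - y1 mod 41 = 34 * (1 - 29) - 25 = 7

P + Q = (29, 7)


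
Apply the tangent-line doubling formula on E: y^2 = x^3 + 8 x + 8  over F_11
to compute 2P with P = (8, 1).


Doubling: s = (3 x1^2 + a) / (2 y1)
s = (3*8^2 + 8) / (2*1) mod 11 = 1
x3 = s^2 - 2 x1 mod 11 = 1^2 - 2*8 = 7
y3 = s (x1 - x3) - y1 mod 11 = 1 * (8 - 7) - 1 = 0

2P = (7, 0)


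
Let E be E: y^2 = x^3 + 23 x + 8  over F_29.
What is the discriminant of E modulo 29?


4 a^3 + 27 b^2 = 4*23^3 + 27*8^2 = 48668 + 1728 = 50396
Delta = -16 * (50396) = -806336
Delta mod 29 = 9

Delta = 9 (mod 29)


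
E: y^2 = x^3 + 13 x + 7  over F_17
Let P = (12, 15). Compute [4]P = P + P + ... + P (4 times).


k = 4 = 100_2 (binary, LSB first: 001)
Double-and-add from P = (12, 15):
  bit 0 = 0: acc unchanged = O
  bit 1 = 0: acc unchanged = O
  bit 2 = 1: acc = O + (14, 3) = (14, 3)

4P = (14, 3)


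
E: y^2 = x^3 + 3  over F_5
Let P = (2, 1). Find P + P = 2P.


Doubling: s = (3 x1^2 + a) / (2 y1)
s = (3*2^2 + 0) / (2*1) mod 5 = 1
x3 = s^2 - 2 x1 mod 5 = 1^2 - 2*2 = 2
y3 = s (x1 - x3) - y1 mod 5 = 1 * (2 - 2) - 1 = 4

2P = (2, 4)


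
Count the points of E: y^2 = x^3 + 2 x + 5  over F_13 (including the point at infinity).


For each x in F_13, count y with y^2 = x^3 + 2 x + 5 mod 13:
  x = 2: RHS = 4, y in [2, 11]  -> 2 point(s)
  x = 3: RHS = 12, y in [5, 8]  -> 2 point(s)
  x = 4: RHS = 12, y in [5, 8]  -> 2 point(s)
  x = 5: RHS = 10, y in [6, 7]  -> 2 point(s)
  x = 6: RHS = 12, y in [5, 8]  -> 2 point(s)
  x = 8: RHS = 0, y in [0]  -> 1 point(s)
Affine points: 11. Add the point at infinity: total = 12.

#E(F_13) = 12


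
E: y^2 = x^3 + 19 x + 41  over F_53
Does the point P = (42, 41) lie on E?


Check whether y^2 = x^3 + 19 x + 41 (mod 53) for (x, y) = (42, 41).
LHS: y^2 = 41^2 mod 53 = 38
RHS: x^3 + 19 x + 41 = 42^3 + 19*42 + 41 mod 53 = 38
LHS = RHS

Yes, on the curve


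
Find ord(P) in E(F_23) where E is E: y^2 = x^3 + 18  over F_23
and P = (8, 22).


Compute successive multiples of P until we hit O:
  1P = (8, 22)
  2P = (0, 15)
  3P = (19, 0)
  4P = (0, 8)
  5P = (8, 1)
  6P = O

ord(P) = 6


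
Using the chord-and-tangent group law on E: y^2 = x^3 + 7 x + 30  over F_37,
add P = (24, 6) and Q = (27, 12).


P != Q, so use the chord formula.
s = (y2 - y1) / (x2 - x1) = (6) / (3) mod 37 = 2
x3 = s^2 - x1 - x2 mod 37 = 2^2 - 24 - 27 = 27
y3 = s (x1 - x3) - y1 mod 37 = 2 * (24 - 27) - 6 = 25

P + Q = (27, 25)


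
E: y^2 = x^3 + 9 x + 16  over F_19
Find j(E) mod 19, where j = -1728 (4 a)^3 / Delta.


Delta = -16(4 a^3 + 27 b^2) mod 19 = 15
-1728 * (4 a)^3 = -1728 * (4*9)^3 mod 19 = 11
j = 11 * 15^(-1) mod 19 = 2

j = 2 (mod 19)


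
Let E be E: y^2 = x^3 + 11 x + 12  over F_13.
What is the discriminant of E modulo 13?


4 a^3 + 27 b^2 = 4*11^3 + 27*12^2 = 5324 + 3888 = 9212
Delta = -16 * (9212) = -147392
Delta mod 13 = 2

Delta = 2 (mod 13)


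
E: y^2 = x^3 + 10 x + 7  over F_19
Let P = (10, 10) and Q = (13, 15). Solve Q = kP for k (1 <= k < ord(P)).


Enumerate multiples of P until we hit Q = (13, 15):
  1P = (10, 10)
  2P = (16, 11)
  3P = (2, 4)
  4P = (4, 4)
  5P = (6, 13)
  6P = (0, 11)
  7P = (13, 15)
Match found at i = 7.

k = 7


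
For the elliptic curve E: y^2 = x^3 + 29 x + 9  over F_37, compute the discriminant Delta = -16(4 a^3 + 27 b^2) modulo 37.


4 a^3 + 27 b^2 = 4*29^3 + 27*9^2 = 97556 + 2187 = 99743
Delta = -16 * (99743) = -1595888
Delta mod 37 = 33

Delta = 33 (mod 37)


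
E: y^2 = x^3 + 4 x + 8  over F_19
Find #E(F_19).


For each x in F_19, count y with y^2 = x^3 + 4 x + 8 mod 19:
  x = 2: RHS = 5, y in [9, 10]  -> 2 point(s)
  x = 3: RHS = 9, y in [3, 16]  -> 2 point(s)
  x = 5: RHS = 1, y in [1, 18]  -> 2 point(s)
  x = 6: RHS = 1, y in [1, 18]  -> 2 point(s)
  x = 8: RHS = 1, y in [1, 18]  -> 2 point(s)
  x = 12: RHS = 17, y in [6, 13]  -> 2 point(s)
  x = 15: RHS = 4, y in [2, 17]  -> 2 point(s)
  x = 16: RHS = 7, y in [8, 11]  -> 2 point(s)
  x = 17: RHS = 11, y in [7, 12]  -> 2 point(s)
Affine points: 18. Add the point at infinity: total = 19.

#E(F_19) = 19


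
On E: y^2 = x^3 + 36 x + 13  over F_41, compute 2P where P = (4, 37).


Doubling: s = (3 x1^2 + a) / (2 y1)
s = (3*4^2 + 36) / (2*37) mod 41 = 10
x3 = s^2 - 2 x1 mod 41 = 10^2 - 2*4 = 10
y3 = s (x1 - x3) - y1 mod 41 = 10 * (4 - 10) - 37 = 26

2P = (10, 26)


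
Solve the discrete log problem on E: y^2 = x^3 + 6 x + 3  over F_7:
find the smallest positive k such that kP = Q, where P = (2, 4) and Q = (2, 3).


Enumerate multiples of P until we hit Q = (2, 3):
  1P = (2, 4)
  2P = (5, 5)
  3P = (4, 0)
  4P = (5, 2)
  5P = (2, 3)
Match found at i = 5.

k = 5


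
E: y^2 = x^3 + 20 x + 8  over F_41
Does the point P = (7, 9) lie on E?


Check whether y^2 = x^3 + 20 x + 8 (mod 41) for (x, y) = (7, 9).
LHS: y^2 = 9^2 mod 41 = 40
RHS: x^3 + 20 x + 8 = 7^3 + 20*7 + 8 mod 41 = 40
LHS = RHS

Yes, on the curve


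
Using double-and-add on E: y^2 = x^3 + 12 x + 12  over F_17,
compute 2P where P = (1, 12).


k = 2 = 10_2 (binary, LSB first: 01)
Double-and-add from P = (1, 12):
  bit 0 = 0: acc unchanged = O
  bit 1 = 1: acc = O + (13, 6) = (13, 6)

2P = (13, 6)


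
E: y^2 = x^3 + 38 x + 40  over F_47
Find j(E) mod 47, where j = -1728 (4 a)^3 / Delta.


Delta = -16(4 a^3 + 27 b^2) mod 47 = 14
-1728 * (4 a)^3 = -1728 * (4*38)^3 mod 47 = 24
j = 24 * 14^(-1) mod 47 = 42

j = 42 (mod 47)


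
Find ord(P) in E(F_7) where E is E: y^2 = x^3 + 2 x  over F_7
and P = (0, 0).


Compute successive multiples of P until we hit O:
  1P = (0, 0)
  2P = O

ord(P) = 2


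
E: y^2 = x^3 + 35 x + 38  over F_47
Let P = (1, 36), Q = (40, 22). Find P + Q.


P != Q, so use the chord formula.
s = (y2 - y1) / (x2 - x1) = (33) / (39) mod 47 = 37
x3 = s^2 - x1 - x2 mod 47 = 37^2 - 1 - 40 = 12
y3 = s (x1 - x3) - y1 mod 47 = 37 * (1 - 12) - 36 = 27

P + Q = (12, 27)


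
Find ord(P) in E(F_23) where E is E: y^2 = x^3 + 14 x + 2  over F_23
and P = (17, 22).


Compute successive multiples of P until we hit O:
  1P = (17, 22)
  2P = (7, 12)
  3P = (0, 18)
  4P = (9, 11)
  5P = (5, 6)
  6P = (13, 14)
  7P = (20, 18)
  8P = (21, 14)
  ... (continuing to 23P)
  23P = O

ord(P) = 23


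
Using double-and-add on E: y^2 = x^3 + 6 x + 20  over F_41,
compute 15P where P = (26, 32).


k = 15 = 1111_2 (binary, LSB first: 1111)
Double-and-add from P = (26, 32):
  bit 0 = 1: acc = O + (26, 32) = (26, 32)
  bit 1 = 1: acc = (26, 32) + (7, 35) = (12, 37)
  bit 2 = 1: acc = (12, 37) + (23, 5) = (27, 29)
  bit 3 = 1: acc = (27, 29) + (38, 4) = (12, 4)

15P = (12, 4)


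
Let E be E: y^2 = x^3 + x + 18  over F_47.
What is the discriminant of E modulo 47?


4 a^3 + 27 b^2 = 4*1^3 + 27*18^2 = 4 + 8748 = 8752
Delta = -16 * (8752) = -140032
Delta mod 47 = 28

Delta = 28 (mod 47)


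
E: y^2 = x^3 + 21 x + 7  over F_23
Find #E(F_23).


For each x in F_23, count y with y^2 = x^3 + 21 x + 7 mod 23:
  x = 1: RHS = 6, y in [11, 12]  -> 2 point(s)
  x = 6: RHS = 4, y in [2, 21]  -> 2 point(s)
  x = 12: RHS = 9, y in [3, 20]  -> 2 point(s)
  x = 13: RHS = 16, y in [4, 19]  -> 2 point(s)
  x = 14: RHS = 9, y in [3, 20]  -> 2 point(s)
  x = 16: RHS = 0, y in [0]  -> 1 point(s)
  x = 20: RHS = 9, y in [3, 20]  -> 2 point(s)
  x = 21: RHS = 3, y in [7, 16]  -> 2 point(s)
  x = 22: RHS = 8, y in [10, 13]  -> 2 point(s)
Affine points: 17. Add the point at infinity: total = 18.

#E(F_23) = 18


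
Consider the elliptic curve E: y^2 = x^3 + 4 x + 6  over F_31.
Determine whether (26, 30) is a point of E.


Check whether y^2 = x^3 + 4 x + 6 (mod 31) for (x, y) = (26, 30).
LHS: y^2 = 30^2 mod 31 = 1
RHS: x^3 + 4 x + 6 = 26^3 + 4*26 + 6 mod 31 = 16
LHS != RHS

No, not on the curve


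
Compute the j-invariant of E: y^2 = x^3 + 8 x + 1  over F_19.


Delta = -16(4 a^3 + 27 b^2) mod 19 = 12
-1728 * (4 a)^3 = -1728 * (4*8)^3 mod 19 = 12
j = 12 * 12^(-1) mod 19 = 1

j = 1 (mod 19)


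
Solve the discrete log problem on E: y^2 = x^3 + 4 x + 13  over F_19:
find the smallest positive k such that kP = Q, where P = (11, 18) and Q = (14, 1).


Enumerate multiples of P until we hit Q = (14, 1):
  1P = (11, 18)
  2P = (6, 5)
  3P = (8, 5)
  4P = (4, 6)
  5P = (5, 14)
  6P = (14, 18)
  7P = (13, 1)
  8P = (15, 16)
  9P = (17, 4)
  10P = (7, 17)
  11P = (7, 2)
  12P = (17, 15)
  13P = (15, 3)
  14P = (13, 18)
  15P = (14, 1)
Match found at i = 15.

k = 15


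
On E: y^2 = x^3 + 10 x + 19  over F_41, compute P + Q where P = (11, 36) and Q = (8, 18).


P != Q, so use the chord formula.
s = (y2 - y1) / (x2 - x1) = (23) / (38) mod 41 = 6
x3 = s^2 - x1 - x2 mod 41 = 6^2 - 11 - 8 = 17
y3 = s (x1 - x3) - y1 mod 41 = 6 * (11 - 17) - 36 = 10

P + Q = (17, 10)


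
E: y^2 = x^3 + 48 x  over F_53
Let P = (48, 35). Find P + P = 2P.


Doubling: s = (3 x1^2 + a) / (2 y1)
s = (3*48^2 + 48) / (2*35) mod 53 = 1
x3 = s^2 - 2 x1 mod 53 = 1^2 - 2*48 = 11
y3 = s (x1 - x3) - y1 mod 53 = 1 * (48 - 11) - 35 = 2

2P = (11, 2)


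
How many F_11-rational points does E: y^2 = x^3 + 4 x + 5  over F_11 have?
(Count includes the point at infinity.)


For each x in F_11, count y with y^2 = x^3 + 4 x + 5 mod 11:
  x = 0: RHS = 5, y in [4, 7]  -> 2 point(s)
  x = 3: RHS = 0, y in [0]  -> 1 point(s)
  x = 6: RHS = 3, y in [5, 6]  -> 2 point(s)
  x = 9: RHS = 0, y in [0]  -> 1 point(s)
  x = 10: RHS = 0, y in [0]  -> 1 point(s)
Affine points: 7. Add the point at infinity: total = 8.

#E(F_11) = 8


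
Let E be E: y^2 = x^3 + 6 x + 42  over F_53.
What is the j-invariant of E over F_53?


Delta = -16(4 a^3 + 27 b^2) mod 53 = 48
-1728 * (4 a)^3 = -1728 * (4*6)^3 mod 53 = 23
j = 23 * 48^(-1) mod 53 = 6

j = 6 (mod 53)


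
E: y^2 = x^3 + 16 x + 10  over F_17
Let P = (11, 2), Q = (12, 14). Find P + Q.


P != Q, so use the chord formula.
s = (y2 - y1) / (x2 - x1) = (12) / (1) mod 17 = 12
x3 = s^2 - x1 - x2 mod 17 = 12^2 - 11 - 12 = 2
y3 = s (x1 - x3) - y1 mod 17 = 12 * (11 - 2) - 2 = 4

P + Q = (2, 4)


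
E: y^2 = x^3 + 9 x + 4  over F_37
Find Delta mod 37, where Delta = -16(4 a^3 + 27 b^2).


4 a^3 + 27 b^2 = 4*9^3 + 27*4^2 = 2916 + 432 = 3348
Delta = -16 * (3348) = -53568
Delta mod 37 = 8

Delta = 8 (mod 37)


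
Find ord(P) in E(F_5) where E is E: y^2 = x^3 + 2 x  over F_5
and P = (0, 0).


Compute successive multiples of P until we hit O:
  1P = (0, 0)
  2P = O

ord(P) = 2


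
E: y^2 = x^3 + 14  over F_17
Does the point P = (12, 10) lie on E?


Check whether y^2 = x^3 + 0 x + 14 (mod 17) for (x, y) = (12, 10).
LHS: y^2 = 10^2 mod 17 = 15
RHS: x^3 + 0 x + 14 = 12^3 + 0*12 + 14 mod 17 = 8
LHS != RHS

No, not on the curve


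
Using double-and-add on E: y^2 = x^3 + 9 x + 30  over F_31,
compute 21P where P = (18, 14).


k = 21 = 10101_2 (binary, LSB first: 10101)
Double-and-add from P = (18, 14):
  bit 0 = 1: acc = O + (18, 14) = (18, 14)
  bit 1 = 0: acc unchanged = (18, 14)
  bit 2 = 1: acc = (18, 14) + (23, 29) = (30, 12)
  bit 3 = 0: acc unchanged = (30, 12)
  bit 4 = 1: acc = (30, 12) + (2, 5) = (1, 3)

21P = (1, 3)


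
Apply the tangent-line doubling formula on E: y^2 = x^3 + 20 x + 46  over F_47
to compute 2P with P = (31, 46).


Doubling: s = (3 x1^2 + a) / (2 y1)
s = (3*31^2 + 20) / (2*46) mod 47 = 29
x3 = s^2 - 2 x1 mod 47 = 29^2 - 2*31 = 27
y3 = s (x1 - x3) - y1 mod 47 = 29 * (31 - 27) - 46 = 23

2P = (27, 23)


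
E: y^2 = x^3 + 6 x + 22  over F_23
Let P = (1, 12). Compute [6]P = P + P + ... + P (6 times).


k = 6 = 110_2 (binary, LSB first: 011)
Double-and-add from P = (1, 12):
  bit 0 = 0: acc unchanged = O
  bit 1 = 1: acc = O + (10, 22) = (10, 22)
  bit 2 = 1: acc = (10, 22) + (21, 5) = (21, 18)

6P = (21, 18)


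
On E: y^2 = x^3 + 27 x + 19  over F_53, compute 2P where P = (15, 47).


Doubling: s = (3 x1^2 + a) / (2 y1)
s = (3*15^2 + 27) / (2*47) mod 53 = 21
x3 = s^2 - 2 x1 mod 53 = 21^2 - 2*15 = 40
y3 = s (x1 - x3) - y1 mod 53 = 21 * (15 - 40) - 47 = 11

2P = (40, 11)


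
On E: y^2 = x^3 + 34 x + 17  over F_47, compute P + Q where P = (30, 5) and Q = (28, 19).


P != Q, so use the chord formula.
s = (y2 - y1) / (x2 - x1) = (14) / (45) mod 47 = 40
x3 = s^2 - x1 - x2 mod 47 = 40^2 - 30 - 28 = 38
y3 = s (x1 - x3) - y1 mod 47 = 40 * (30 - 38) - 5 = 4

P + Q = (38, 4)


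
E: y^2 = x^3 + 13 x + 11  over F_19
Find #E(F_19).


For each x in F_19, count y with y^2 = x^3 + 13 x + 11 mod 19:
  x = 0: RHS = 11, y in [7, 12]  -> 2 point(s)
  x = 1: RHS = 6, y in [5, 14]  -> 2 point(s)
  x = 2: RHS = 7, y in [8, 11]  -> 2 point(s)
  x = 3: RHS = 1, y in [1, 18]  -> 2 point(s)
  x = 5: RHS = 11, y in [7, 12]  -> 2 point(s)
  x = 6: RHS = 1, y in [1, 18]  -> 2 point(s)
  x = 8: RHS = 0, y in [0]  -> 1 point(s)
  x = 10: RHS = 1, y in [1, 18]  -> 2 point(s)
  x = 14: RHS = 11, y in [7, 12]  -> 2 point(s)
  x = 15: RHS = 9, y in [3, 16]  -> 2 point(s)
  x = 18: RHS = 16, y in [4, 15]  -> 2 point(s)
Affine points: 21. Add the point at infinity: total = 22.

#E(F_19) = 22


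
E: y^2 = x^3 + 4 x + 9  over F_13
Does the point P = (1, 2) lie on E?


Check whether y^2 = x^3 + 4 x + 9 (mod 13) for (x, y) = (1, 2).
LHS: y^2 = 2^2 mod 13 = 4
RHS: x^3 + 4 x + 9 = 1^3 + 4*1 + 9 mod 13 = 1
LHS != RHS

No, not on the curve


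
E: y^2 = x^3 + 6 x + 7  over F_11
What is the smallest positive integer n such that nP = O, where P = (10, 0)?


Compute successive multiples of P until we hit O:
  1P = (10, 0)
  2P = O

ord(P) = 2


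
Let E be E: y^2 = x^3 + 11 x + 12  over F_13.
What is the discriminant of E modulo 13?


4 a^3 + 27 b^2 = 4*11^3 + 27*12^2 = 5324 + 3888 = 9212
Delta = -16 * (9212) = -147392
Delta mod 13 = 2

Delta = 2 (mod 13)


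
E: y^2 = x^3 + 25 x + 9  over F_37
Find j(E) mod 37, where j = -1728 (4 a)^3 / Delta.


Delta = -16(4 a^3 + 27 b^2) mod 37 = 9
-1728 * (4 a)^3 = -1728 * (4*25)^3 mod 37 = 11
j = 11 * 9^(-1) mod 37 = 30

j = 30 (mod 37)


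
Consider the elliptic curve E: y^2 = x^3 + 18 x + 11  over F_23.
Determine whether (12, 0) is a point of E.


Check whether y^2 = x^3 + 18 x + 11 (mod 23) for (x, y) = (12, 0).
LHS: y^2 = 0^2 mod 23 = 0
RHS: x^3 + 18 x + 11 = 12^3 + 18*12 + 11 mod 23 = 0
LHS = RHS

Yes, on the curve


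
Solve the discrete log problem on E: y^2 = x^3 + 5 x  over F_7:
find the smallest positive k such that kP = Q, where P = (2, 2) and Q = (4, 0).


Enumerate multiples of P until we hit Q = (4, 0):
  1P = (2, 2)
  2P = (4, 0)
Match found at i = 2.

k = 2


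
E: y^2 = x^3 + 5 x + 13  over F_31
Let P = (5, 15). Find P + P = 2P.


Doubling: s = (3 x1^2 + a) / (2 y1)
s = (3*5^2 + 5) / (2*15) mod 31 = 13
x3 = s^2 - 2 x1 mod 31 = 13^2 - 2*5 = 4
y3 = s (x1 - x3) - y1 mod 31 = 13 * (5 - 4) - 15 = 29

2P = (4, 29)


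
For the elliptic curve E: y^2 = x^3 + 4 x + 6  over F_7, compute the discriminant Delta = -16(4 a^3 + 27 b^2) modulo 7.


4 a^3 + 27 b^2 = 4*4^3 + 27*6^2 = 256 + 972 = 1228
Delta = -16 * (1228) = -19648
Delta mod 7 = 1

Delta = 1 (mod 7)


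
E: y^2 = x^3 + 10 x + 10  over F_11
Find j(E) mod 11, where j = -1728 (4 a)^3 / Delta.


Delta = -16(4 a^3 + 27 b^2) mod 11 = 6
-1728 * (4 a)^3 = -1728 * (4*10)^3 mod 11 = 9
j = 9 * 6^(-1) mod 11 = 7

j = 7 (mod 11)


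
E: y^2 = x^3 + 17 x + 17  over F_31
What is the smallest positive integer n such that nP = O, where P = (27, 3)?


Compute successive multiples of P until we hit O:
  1P = (27, 3)
  2P = (16, 18)
  3P = (6, 5)
  4P = (3, 8)
  5P = (11, 4)
  6P = (28, 30)
  7P = (23, 12)
  8P = (19, 10)
  ... (continuing to 21P)
  21P = O

ord(P) = 21


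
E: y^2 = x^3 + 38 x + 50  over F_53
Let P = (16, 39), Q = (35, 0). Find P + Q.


P != Q, so use the chord formula.
s = (y2 - y1) / (x2 - x1) = (14) / (19) mod 53 = 37
x3 = s^2 - x1 - x2 mod 53 = 37^2 - 16 - 35 = 46
y3 = s (x1 - x3) - y1 mod 53 = 37 * (16 - 46) - 39 = 17

P + Q = (46, 17)


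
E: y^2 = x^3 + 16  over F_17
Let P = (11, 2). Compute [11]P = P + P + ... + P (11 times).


k = 11 = 1011_2 (binary, LSB first: 1101)
Double-and-add from P = (11, 2):
  bit 0 = 1: acc = O + (11, 2) = (11, 2)
  bit 1 = 1: acc = (11, 2) + (10, 8) = (15, 5)
  bit 2 = 0: acc unchanged = (15, 5)
  bit 3 = 1: acc = (15, 5) + (3, 14) = (7, 6)

11P = (7, 6)


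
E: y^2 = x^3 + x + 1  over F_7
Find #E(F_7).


For each x in F_7, count y with y^2 = x^3 + 1 x + 1 mod 7:
  x = 0: RHS = 1, y in [1, 6]  -> 2 point(s)
  x = 2: RHS = 4, y in [2, 5]  -> 2 point(s)
Affine points: 4. Add the point at infinity: total = 5.

#E(F_7) = 5


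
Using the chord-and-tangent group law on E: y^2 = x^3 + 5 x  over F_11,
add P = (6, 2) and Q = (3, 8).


P != Q, so use the chord formula.
s = (y2 - y1) / (x2 - x1) = (6) / (8) mod 11 = 9
x3 = s^2 - x1 - x2 mod 11 = 9^2 - 6 - 3 = 6
y3 = s (x1 - x3) - y1 mod 11 = 9 * (6 - 6) - 2 = 9

P + Q = (6, 9)


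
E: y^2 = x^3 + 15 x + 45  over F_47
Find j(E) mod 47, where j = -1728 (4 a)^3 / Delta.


Delta = -16(4 a^3 + 27 b^2) mod 47 = 23
-1728 * (4 a)^3 = -1728 * (4*15)^3 mod 47 = 9
j = 9 * 23^(-1) mod 47 = 29

j = 29 (mod 47)


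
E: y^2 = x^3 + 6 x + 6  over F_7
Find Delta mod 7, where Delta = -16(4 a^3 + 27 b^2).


4 a^3 + 27 b^2 = 4*6^3 + 27*6^2 = 864 + 972 = 1836
Delta = -16 * (1836) = -29376
Delta mod 7 = 3

Delta = 3 (mod 7)


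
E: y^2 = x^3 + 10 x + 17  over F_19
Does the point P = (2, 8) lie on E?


Check whether y^2 = x^3 + 10 x + 17 (mod 19) for (x, y) = (2, 8).
LHS: y^2 = 8^2 mod 19 = 7
RHS: x^3 + 10 x + 17 = 2^3 + 10*2 + 17 mod 19 = 7
LHS = RHS

Yes, on the curve


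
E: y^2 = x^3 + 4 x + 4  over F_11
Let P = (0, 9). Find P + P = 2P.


Doubling: s = (3 x1^2 + a) / (2 y1)
s = (3*0^2 + 4) / (2*9) mod 11 = 10
x3 = s^2 - 2 x1 mod 11 = 10^2 - 2*0 = 1
y3 = s (x1 - x3) - y1 mod 11 = 10 * (0 - 1) - 9 = 3

2P = (1, 3)


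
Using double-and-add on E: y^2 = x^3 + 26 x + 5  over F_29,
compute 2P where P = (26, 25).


k = 2 = 10_2 (binary, LSB first: 01)
Double-and-add from P = (26, 25):
  bit 0 = 0: acc unchanged = O
  bit 1 = 1: acc = O + (15, 0) = (15, 0)

2P = (15, 0)


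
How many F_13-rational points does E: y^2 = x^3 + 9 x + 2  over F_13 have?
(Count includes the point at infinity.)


For each x in F_13, count y with y^2 = x^3 + 9 x + 2 mod 13:
  x = 1: RHS = 12, y in [5, 8]  -> 2 point(s)
  x = 3: RHS = 4, y in [2, 11]  -> 2 point(s)
  x = 5: RHS = 3, y in [4, 9]  -> 2 point(s)
  x = 6: RHS = 12, y in [5, 8]  -> 2 point(s)
  x = 8: RHS = 1, y in [1, 12]  -> 2 point(s)
  x = 10: RHS = 0, y in [0]  -> 1 point(s)
Affine points: 11. Add the point at infinity: total = 12.

#E(F_13) = 12


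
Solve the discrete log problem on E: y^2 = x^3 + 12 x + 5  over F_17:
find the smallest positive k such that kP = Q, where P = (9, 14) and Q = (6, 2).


Enumerate multiples of P until we hit Q = (6, 2):
  1P = (9, 14)
  2P = (16, 3)
  3P = (8, 16)
  4P = (4, 10)
  5P = (6, 2)
Match found at i = 5.

k = 5


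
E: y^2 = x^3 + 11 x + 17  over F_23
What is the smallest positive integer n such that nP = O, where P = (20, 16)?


Compute successive multiples of P until we hit O:
  1P = (20, 16)
  2P = (19, 1)
  3P = (2, 1)
  4P = (10, 0)
  5P = (2, 22)
  6P = (19, 22)
  7P = (20, 7)
  8P = O

ord(P) = 8


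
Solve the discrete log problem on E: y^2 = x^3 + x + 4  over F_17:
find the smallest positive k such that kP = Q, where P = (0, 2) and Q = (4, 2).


Enumerate multiples of P until we hit Q = (4, 2):
  1P = (0, 2)
  2P = (16, 11)
  3P = (14, 5)
  4P = (4, 2)
Match found at i = 4.

k = 4


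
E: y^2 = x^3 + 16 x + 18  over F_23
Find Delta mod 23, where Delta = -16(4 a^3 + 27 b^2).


4 a^3 + 27 b^2 = 4*16^3 + 27*18^2 = 16384 + 8748 = 25132
Delta = -16 * (25132) = -402112
Delta mod 23 = 20

Delta = 20 (mod 23)


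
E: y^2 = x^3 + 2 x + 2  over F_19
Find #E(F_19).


For each x in F_19, count y with y^2 = x^3 + 2 x + 2 mod 19:
  x = 1: RHS = 5, y in [9, 10]  -> 2 point(s)
  x = 3: RHS = 16, y in [4, 15]  -> 2 point(s)
  x = 4: RHS = 17, y in [6, 13]  -> 2 point(s)
  x = 5: RHS = 4, y in [2, 17]  -> 2 point(s)
  x = 7: RHS = 17, y in [6, 13]  -> 2 point(s)
  x = 8: RHS = 17, y in [6, 13]  -> 2 point(s)
  x = 11: RHS = 6, y in [5, 14]  -> 2 point(s)
  x = 12: RHS = 6, y in [5, 14]  -> 2 point(s)
  x = 14: RHS = 0, y in [0]  -> 1 point(s)
  x = 15: RHS = 6, y in [5, 14]  -> 2 point(s)
  x = 16: RHS = 7, y in [8, 11]  -> 2 point(s)
  x = 17: RHS = 9, y in [3, 16]  -> 2 point(s)
Affine points: 23. Add the point at infinity: total = 24.

#E(F_19) = 24


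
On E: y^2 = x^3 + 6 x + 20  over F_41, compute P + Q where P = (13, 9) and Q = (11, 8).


P != Q, so use the chord formula.
s = (y2 - y1) / (x2 - x1) = (40) / (39) mod 41 = 21
x3 = s^2 - x1 - x2 mod 41 = 21^2 - 13 - 11 = 7
y3 = s (x1 - x3) - y1 mod 41 = 21 * (13 - 7) - 9 = 35

P + Q = (7, 35)


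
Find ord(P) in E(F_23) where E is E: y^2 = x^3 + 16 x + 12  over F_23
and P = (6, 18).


Compute successive multiples of P until we hit O:
  1P = (6, 18)
  2P = (1, 12)
  3P = (11, 22)
  4P = (14, 17)
  5P = (12, 0)
  6P = (14, 6)
  7P = (11, 1)
  8P = (1, 11)
  ... (continuing to 10P)
  10P = O

ord(P) = 10


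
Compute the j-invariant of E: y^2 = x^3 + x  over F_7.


Delta = -16(4 a^3 + 27 b^2) mod 7 = 6
-1728 * (4 a)^3 = -1728 * (4*1)^3 mod 7 = 1
j = 1 * 6^(-1) mod 7 = 6

j = 6 (mod 7)


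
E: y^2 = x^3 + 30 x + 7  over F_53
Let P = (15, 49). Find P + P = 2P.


Doubling: s = (3 x1^2 + a) / (2 y1)
s = (3*15^2 + 30) / (2*49) mod 53 = 51
x3 = s^2 - 2 x1 mod 53 = 51^2 - 2*15 = 27
y3 = s (x1 - x3) - y1 mod 53 = 51 * (15 - 27) - 49 = 28

2P = (27, 28)


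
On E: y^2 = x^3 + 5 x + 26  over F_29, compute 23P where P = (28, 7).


k = 23 = 10111_2 (binary, LSB first: 11101)
Double-and-add from P = (28, 7):
  bit 0 = 1: acc = O + (28, 7) = (28, 7)
  bit 1 = 1: acc = (28, 7) + (26, 19) = (11, 7)
  bit 2 = 1: acc = (11, 7) + (19, 22) = (22, 5)
  bit 3 = 0: acc unchanged = (22, 5)
  bit 4 = 1: acc = (22, 5) + (21, 24) = (28, 22)

23P = (28, 22)


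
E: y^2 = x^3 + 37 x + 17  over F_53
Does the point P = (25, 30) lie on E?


Check whether y^2 = x^3 + 37 x + 17 (mod 53) for (x, y) = (25, 30).
LHS: y^2 = 30^2 mod 53 = 52
RHS: x^3 + 37 x + 17 = 25^3 + 37*25 + 17 mod 53 = 31
LHS != RHS

No, not on the curve


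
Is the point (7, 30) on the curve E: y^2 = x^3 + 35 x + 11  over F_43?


Check whether y^2 = x^3 + 35 x + 11 (mod 43) for (x, y) = (7, 30).
LHS: y^2 = 30^2 mod 43 = 40
RHS: x^3 + 35 x + 11 = 7^3 + 35*7 + 11 mod 43 = 40
LHS = RHS

Yes, on the curve


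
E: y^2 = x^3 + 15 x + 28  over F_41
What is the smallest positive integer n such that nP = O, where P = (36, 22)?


Compute successive multiples of P until we hit O:
  1P = (36, 22)
  2P = (8, 39)
  3P = (22, 31)
  4P = (15, 26)
  5P = (13, 40)
  6P = (34, 21)
  7P = (2, 36)
  8P = (7, 36)
  ... (continuing to 43P)
  43P = O

ord(P) = 43


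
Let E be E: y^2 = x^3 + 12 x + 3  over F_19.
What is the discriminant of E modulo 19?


4 a^3 + 27 b^2 = 4*12^3 + 27*3^2 = 6912 + 243 = 7155
Delta = -16 * (7155) = -114480
Delta mod 19 = 14

Delta = 14 (mod 19)


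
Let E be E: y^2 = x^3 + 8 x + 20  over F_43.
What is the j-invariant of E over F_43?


Delta = -16(4 a^3 + 27 b^2) mod 43 = 15
-1728 * (4 a)^3 = -1728 * (4*8)^3 mod 43 = 27
j = 27 * 15^(-1) mod 43 = 19

j = 19 (mod 43)


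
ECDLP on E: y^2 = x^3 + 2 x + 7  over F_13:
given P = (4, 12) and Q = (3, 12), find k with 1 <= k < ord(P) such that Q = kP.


Enumerate multiples of P until we hit Q = (3, 12):
  1P = (4, 12)
  2P = (6, 12)
  3P = (3, 1)
  4P = (10, 0)
  5P = (3, 12)
Match found at i = 5.

k = 5


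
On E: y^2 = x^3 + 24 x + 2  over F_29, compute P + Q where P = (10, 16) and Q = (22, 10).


P != Q, so use the chord formula.
s = (y2 - y1) / (x2 - x1) = (23) / (12) mod 29 = 14
x3 = s^2 - x1 - x2 mod 29 = 14^2 - 10 - 22 = 19
y3 = s (x1 - x3) - y1 mod 29 = 14 * (10 - 19) - 16 = 3

P + Q = (19, 3)


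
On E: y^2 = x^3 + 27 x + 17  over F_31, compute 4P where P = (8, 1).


k = 4 = 100_2 (binary, LSB first: 001)
Double-and-add from P = (8, 1):
  bit 0 = 0: acc unchanged = O
  bit 1 = 0: acc unchanged = O
  bit 2 = 1: acc = O + (1, 13) = (1, 13)

4P = (1, 13)


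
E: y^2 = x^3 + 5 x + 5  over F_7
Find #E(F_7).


For each x in F_7, count y with y^2 = x^3 + 5 x + 5 mod 7:
  x = 1: RHS = 4, y in [2, 5]  -> 2 point(s)
  x = 2: RHS = 2, y in [3, 4]  -> 2 point(s)
  x = 5: RHS = 1, y in [1, 6]  -> 2 point(s)
Affine points: 6. Add the point at infinity: total = 7.

#E(F_7) = 7


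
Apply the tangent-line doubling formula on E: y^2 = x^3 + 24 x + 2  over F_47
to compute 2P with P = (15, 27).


Doubling: s = (3 x1^2 + a) / (2 y1)
s = (3*15^2 + 24) / (2*27) mod 47 = 26
x3 = s^2 - 2 x1 mod 47 = 26^2 - 2*15 = 35
y3 = s (x1 - x3) - y1 mod 47 = 26 * (15 - 35) - 27 = 17

2P = (35, 17)


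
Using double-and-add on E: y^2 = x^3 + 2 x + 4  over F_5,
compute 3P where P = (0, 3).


k = 3 = 11_2 (binary, LSB first: 11)
Double-and-add from P = (0, 3):
  bit 0 = 1: acc = O + (0, 3) = (0, 3)
  bit 1 = 1: acc = (0, 3) + (4, 4) = (2, 4)

3P = (2, 4)


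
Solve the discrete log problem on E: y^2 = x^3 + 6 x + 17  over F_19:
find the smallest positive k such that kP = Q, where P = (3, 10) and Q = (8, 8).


Enumerate multiples of P until we hit Q = (8, 8):
  1P = (3, 10)
  2P = (0, 13)
  3P = (17, 4)
  4P = (5, 18)
  5P = (8, 8)
Match found at i = 5.

k = 5


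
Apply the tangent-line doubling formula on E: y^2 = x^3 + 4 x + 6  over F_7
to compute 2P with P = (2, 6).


Doubling: s = (3 x1^2 + a) / (2 y1)
s = (3*2^2 + 4) / (2*6) mod 7 = 6
x3 = s^2 - 2 x1 mod 7 = 6^2 - 2*2 = 4
y3 = s (x1 - x3) - y1 mod 7 = 6 * (2 - 4) - 6 = 3

2P = (4, 3)


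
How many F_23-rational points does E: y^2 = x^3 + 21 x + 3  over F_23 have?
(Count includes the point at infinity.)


For each x in F_23, count y with y^2 = x^3 + 21 x + 3 mod 23:
  x = 0: RHS = 3, y in [7, 16]  -> 2 point(s)
  x = 1: RHS = 2, y in [5, 18]  -> 2 point(s)
  x = 3: RHS = 1, y in [1, 22]  -> 2 point(s)
  x = 4: RHS = 13, y in [6, 17]  -> 2 point(s)
  x = 5: RHS = 3, y in [7, 16]  -> 2 point(s)
  x = 6: RHS = 0, y in [0]  -> 1 point(s)
  x = 8: RHS = 16, y in [4, 19]  -> 2 point(s)
  x = 9: RHS = 1, y in [1, 22]  -> 2 point(s)
  x = 11: RHS = 1, y in [1, 22]  -> 2 point(s)
  x = 13: RHS = 12, y in [9, 14]  -> 2 point(s)
  x = 15: RHS = 13, y in [6, 17]  -> 2 point(s)
  x = 17: RHS = 6, y in [11, 12]  -> 2 point(s)
  x = 18: RHS = 3, y in [7, 16]  -> 2 point(s)
  x = 19: RHS = 16, y in [4, 19]  -> 2 point(s)
  x = 22: RHS = 4, y in [2, 21]  -> 2 point(s)
Affine points: 29. Add the point at infinity: total = 30.

#E(F_23) = 30


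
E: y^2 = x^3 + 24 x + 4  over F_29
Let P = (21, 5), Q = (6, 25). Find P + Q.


P != Q, so use the chord formula.
s = (y2 - y1) / (x2 - x1) = (20) / (14) mod 29 = 18
x3 = s^2 - x1 - x2 mod 29 = 18^2 - 21 - 6 = 7
y3 = s (x1 - x3) - y1 mod 29 = 18 * (21 - 7) - 5 = 15

P + Q = (7, 15)


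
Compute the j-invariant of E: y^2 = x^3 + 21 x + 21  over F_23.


Delta = -16(4 a^3 + 27 b^2) mod 23 = 3
-1728 * (4 a)^3 = -1728 * (4*21)^3 mod 23 = 18
j = 18 * 3^(-1) mod 23 = 6

j = 6 (mod 23)


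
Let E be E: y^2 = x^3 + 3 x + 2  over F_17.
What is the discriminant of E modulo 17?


4 a^3 + 27 b^2 = 4*3^3 + 27*2^2 = 108 + 108 = 216
Delta = -16 * (216) = -3456
Delta mod 17 = 12

Delta = 12 (mod 17)


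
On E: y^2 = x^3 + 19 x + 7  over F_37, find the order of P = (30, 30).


Compute successive multiples of P until we hit O:
  1P = (30, 30)
  2P = (30, 7)
  3P = O

ord(P) = 3


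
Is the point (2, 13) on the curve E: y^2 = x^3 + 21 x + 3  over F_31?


Check whether y^2 = x^3 + 21 x + 3 (mod 31) for (x, y) = (2, 13).
LHS: y^2 = 13^2 mod 31 = 14
RHS: x^3 + 21 x + 3 = 2^3 + 21*2 + 3 mod 31 = 22
LHS != RHS

No, not on the curve


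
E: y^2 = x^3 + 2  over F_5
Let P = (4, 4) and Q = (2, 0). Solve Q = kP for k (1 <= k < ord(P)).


Enumerate multiples of P until we hit Q = (2, 0):
  1P = (4, 4)
  2P = (3, 2)
  3P = (2, 0)
Match found at i = 3.

k = 3


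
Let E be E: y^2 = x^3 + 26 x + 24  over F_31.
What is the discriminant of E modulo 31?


4 a^3 + 27 b^2 = 4*26^3 + 27*24^2 = 70304 + 15552 = 85856
Delta = -16 * (85856) = -1373696
Delta mod 31 = 7

Delta = 7 (mod 31)


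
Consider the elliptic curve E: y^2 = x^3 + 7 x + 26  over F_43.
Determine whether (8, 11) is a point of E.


Check whether y^2 = x^3 + 7 x + 26 (mod 43) for (x, y) = (8, 11).
LHS: y^2 = 11^2 mod 43 = 35
RHS: x^3 + 7 x + 26 = 8^3 + 7*8 + 26 mod 43 = 35
LHS = RHS

Yes, on the curve


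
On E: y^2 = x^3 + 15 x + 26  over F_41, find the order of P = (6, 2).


Compute successive multiples of P until we hit O:
  1P = (6, 2)
  2P = (29, 39)
  3P = (2, 8)
  4P = (25, 6)
  5P = (8, 17)
  6P = (32, 8)
  7P = (13, 9)
  8P = (23, 22)
  ... (continuing to 47P)
  47P = O

ord(P) = 47


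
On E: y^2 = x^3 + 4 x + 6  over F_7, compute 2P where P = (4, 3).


Doubling: s = (3 x1^2 + a) / (2 y1)
s = (3*4^2 + 4) / (2*3) mod 7 = 4
x3 = s^2 - 2 x1 mod 7 = 4^2 - 2*4 = 1
y3 = s (x1 - x3) - y1 mod 7 = 4 * (4 - 1) - 3 = 2

2P = (1, 2)


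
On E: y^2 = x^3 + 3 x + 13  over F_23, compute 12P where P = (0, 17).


k = 12 = 1100_2 (binary, LSB first: 0011)
Double-and-add from P = (0, 17):
  bit 0 = 0: acc unchanged = O
  bit 1 = 0: acc unchanged = O
  bit 2 = 1: acc = O + (10, 13) = (10, 13)
  bit 3 = 1: acc = (10, 13) + (15, 11) = (0, 6)

12P = (0, 6)


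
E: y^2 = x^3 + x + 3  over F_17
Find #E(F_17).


For each x in F_17, count y with y^2 = x^3 + 1 x + 3 mod 17:
  x = 2: RHS = 13, y in [8, 9]  -> 2 point(s)
  x = 3: RHS = 16, y in [4, 13]  -> 2 point(s)
  x = 6: RHS = 4, y in [2, 15]  -> 2 point(s)
  x = 7: RHS = 13, y in [8, 9]  -> 2 point(s)
  x = 8: RHS = 13, y in [8, 9]  -> 2 point(s)
  x = 11: RHS = 2, y in [6, 11]  -> 2 point(s)
  x = 12: RHS = 9, y in [3, 14]  -> 2 point(s)
  x = 16: RHS = 1, y in [1, 16]  -> 2 point(s)
Affine points: 16. Add the point at infinity: total = 17.

#E(F_17) = 17


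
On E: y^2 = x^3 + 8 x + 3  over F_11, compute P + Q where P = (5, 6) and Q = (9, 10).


P != Q, so use the chord formula.
s = (y2 - y1) / (x2 - x1) = (4) / (4) mod 11 = 1
x3 = s^2 - x1 - x2 mod 11 = 1^2 - 5 - 9 = 9
y3 = s (x1 - x3) - y1 mod 11 = 1 * (5 - 9) - 6 = 1

P + Q = (9, 1)


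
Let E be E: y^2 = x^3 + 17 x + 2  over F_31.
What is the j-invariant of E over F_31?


Delta = -16(4 a^3 + 27 b^2) mod 31 = 9
-1728 * (4 a)^3 = -1728 * (4*17)^3 mod 31 = 23
j = 23 * 9^(-1) mod 31 = 6

j = 6 (mod 31)


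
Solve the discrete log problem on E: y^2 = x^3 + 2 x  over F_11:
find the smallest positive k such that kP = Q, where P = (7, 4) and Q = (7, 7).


Enumerate multiples of P until we hit Q = (7, 7):
  1P = (7, 4)
  2P = (1, 6)
  3P = (8, 0)
  4P = (1, 5)
  5P = (7, 7)
Match found at i = 5.

k = 5


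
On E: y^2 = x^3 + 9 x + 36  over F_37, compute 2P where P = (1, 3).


Doubling: s = (3 x1^2 + a) / (2 y1)
s = (3*1^2 + 9) / (2*3) mod 37 = 2
x3 = s^2 - 2 x1 mod 37 = 2^2 - 2*1 = 2
y3 = s (x1 - x3) - y1 mod 37 = 2 * (1 - 2) - 3 = 32

2P = (2, 32)


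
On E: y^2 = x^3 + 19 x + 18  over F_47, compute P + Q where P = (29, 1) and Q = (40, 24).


P != Q, so use the chord formula.
s = (y2 - y1) / (x2 - x1) = (23) / (11) mod 47 = 32
x3 = s^2 - x1 - x2 mod 47 = 32^2 - 29 - 40 = 15
y3 = s (x1 - x3) - y1 mod 47 = 32 * (29 - 15) - 1 = 24

P + Q = (15, 24)


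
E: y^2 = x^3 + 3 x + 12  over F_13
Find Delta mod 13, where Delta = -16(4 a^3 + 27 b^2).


4 a^3 + 27 b^2 = 4*3^3 + 27*12^2 = 108 + 3888 = 3996
Delta = -16 * (3996) = -63936
Delta mod 13 = 11

Delta = 11 (mod 13)


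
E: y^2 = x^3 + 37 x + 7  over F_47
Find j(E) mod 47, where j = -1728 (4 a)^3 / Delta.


Delta = -16(4 a^3 + 27 b^2) mod 47 = 15
-1728 * (4 a)^3 = -1728 * (4*37)^3 mod 47 = 13
j = 13 * 15^(-1) mod 47 = 4

j = 4 (mod 47)


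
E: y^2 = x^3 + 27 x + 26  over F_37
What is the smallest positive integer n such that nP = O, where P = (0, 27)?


Compute successive multiples of P until we hit O:
  1P = (0, 27)
  2P = (28, 33)
  3P = (30, 30)
  4P = (17, 12)
  5P = (9, 31)
  6P = (25, 3)
  7P = (16, 15)
  8P = (10, 36)
  ... (continuing to 41P)
  41P = O

ord(P) = 41


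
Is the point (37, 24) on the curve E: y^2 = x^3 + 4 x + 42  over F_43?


Check whether y^2 = x^3 + 4 x + 42 (mod 43) for (x, y) = (37, 24).
LHS: y^2 = 24^2 mod 43 = 17
RHS: x^3 + 4 x + 42 = 37^3 + 4*37 + 42 mod 43 = 17
LHS = RHS

Yes, on the curve


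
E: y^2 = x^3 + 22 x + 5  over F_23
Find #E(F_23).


For each x in F_23, count y with y^2 = x^3 + 22 x + 5 mod 23:
  x = 3: RHS = 6, y in [11, 12]  -> 2 point(s)
  x = 6: RHS = 8, y in [10, 13]  -> 2 point(s)
  x = 8: RHS = 3, y in [7, 16]  -> 2 point(s)
  x = 9: RHS = 12, y in [9, 14]  -> 2 point(s)
  x = 10: RHS = 6, y in [11, 12]  -> 2 point(s)
  x = 13: RHS = 4, y in [2, 21]  -> 2 point(s)
  x = 17: RHS = 2, y in [5, 18]  -> 2 point(s)
  x = 18: RHS = 0, y in [0]  -> 1 point(s)
  x = 20: RHS = 4, y in [2, 21]  -> 2 point(s)
Affine points: 17. Add the point at infinity: total = 18.

#E(F_23) = 18


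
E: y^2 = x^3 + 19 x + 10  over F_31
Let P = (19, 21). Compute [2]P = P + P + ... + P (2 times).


k = 2 = 10_2 (binary, LSB first: 01)
Double-and-add from P = (19, 21):
  bit 0 = 0: acc unchanged = O
  bit 1 = 1: acc = O + (0, 14) = (0, 14)

2P = (0, 14)


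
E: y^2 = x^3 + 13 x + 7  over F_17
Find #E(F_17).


For each x in F_17, count y with y^2 = x^3 + 13 x + 7 mod 17:
  x = 1: RHS = 4, y in [2, 15]  -> 2 point(s)
  x = 4: RHS = 4, y in [2, 15]  -> 2 point(s)
  x = 7: RHS = 16, y in [4, 13]  -> 2 point(s)
  x = 10: RHS = 15, y in [7, 10]  -> 2 point(s)
  x = 11: RHS = 2, y in [6, 11]  -> 2 point(s)
  x = 12: RHS = 4, y in [2, 15]  -> 2 point(s)
  x = 14: RHS = 9, y in [3, 14]  -> 2 point(s)
Affine points: 14. Add the point at infinity: total = 15.

#E(F_17) = 15


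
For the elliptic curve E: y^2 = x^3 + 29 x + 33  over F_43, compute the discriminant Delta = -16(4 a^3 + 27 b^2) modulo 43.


4 a^3 + 27 b^2 = 4*29^3 + 27*33^2 = 97556 + 29403 = 126959
Delta = -16 * (126959) = -2031344
Delta mod 43 = 19

Delta = 19 (mod 43)


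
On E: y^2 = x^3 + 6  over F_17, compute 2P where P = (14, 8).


Doubling: s = (3 x1^2 + a) / (2 y1)
s = (3*14^2 + 0) / (2*8) mod 17 = 7
x3 = s^2 - 2 x1 mod 17 = 7^2 - 2*14 = 4
y3 = s (x1 - x3) - y1 mod 17 = 7 * (14 - 4) - 8 = 11

2P = (4, 11)


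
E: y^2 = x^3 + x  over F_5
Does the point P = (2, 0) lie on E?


Check whether y^2 = x^3 + 1 x + 0 (mod 5) for (x, y) = (2, 0).
LHS: y^2 = 0^2 mod 5 = 0
RHS: x^3 + 1 x + 0 = 2^3 + 1*2 + 0 mod 5 = 0
LHS = RHS

Yes, on the curve


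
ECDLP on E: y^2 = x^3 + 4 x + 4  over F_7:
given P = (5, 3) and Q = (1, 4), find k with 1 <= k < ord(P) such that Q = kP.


Enumerate multiples of P until we hit Q = (1, 4):
  1P = (5, 3)
  2P = (1, 3)
  3P = (1, 4)
Match found at i = 3.

k = 3


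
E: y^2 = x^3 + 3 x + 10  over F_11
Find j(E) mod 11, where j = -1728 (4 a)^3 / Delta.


Delta = -16(4 a^3 + 27 b^2) mod 11 = 7
-1728 * (4 a)^3 = -1728 * (4*3)^3 mod 11 = 10
j = 10 * 7^(-1) mod 11 = 3

j = 3 (mod 11)


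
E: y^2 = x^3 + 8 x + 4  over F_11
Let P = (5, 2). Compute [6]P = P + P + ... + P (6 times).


k = 6 = 110_2 (binary, LSB first: 011)
Double-and-add from P = (5, 2):
  bit 0 = 0: acc unchanged = O
  bit 1 = 1: acc = O + (6, 2) = (6, 2)
  bit 2 = 1: acc = (6, 2) + (4, 1) = (4, 10)

6P = (4, 10)


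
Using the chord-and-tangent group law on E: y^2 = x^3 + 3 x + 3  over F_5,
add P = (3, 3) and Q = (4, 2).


P != Q, so use the chord formula.
s = (y2 - y1) / (x2 - x1) = (4) / (1) mod 5 = 4
x3 = s^2 - x1 - x2 mod 5 = 4^2 - 3 - 4 = 4
y3 = s (x1 - x3) - y1 mod 5 = 4 * (3 - 4) - 3 = 3

P + Q = (4, 3)


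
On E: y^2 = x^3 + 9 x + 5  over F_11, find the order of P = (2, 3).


Compute successive multiples of P until we hit O:
  1P = (2, 3)
  2P = (0, 4)
  3P = (1, 2)
  4P = (9, 1)
  5P = (3, 2)
  6P = (7, 2)
  7P = (6, 0)
  8P = (7, 9)
  ... (continuing to 14P)
  14P = O

ord(P) = 14


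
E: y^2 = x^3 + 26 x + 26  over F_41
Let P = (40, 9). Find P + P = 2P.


Doubling: s = (3 x1^2 + a) / (2 y1)
s = (3*40^2 + 26) / (2*9) mod 41 = 13
x3 = s^2 - 2 x1 mod 41 = 13^2 - 2*40 = 7
y3 = s (x1 - x3) - y1 mod 41 = 13 * (40 - 7) - 9 = 10

2P = (7, 10)


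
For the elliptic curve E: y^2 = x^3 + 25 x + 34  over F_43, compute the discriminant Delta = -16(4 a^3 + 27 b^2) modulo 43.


4 a^3 + 27 b^2 = 4*25^3 + 27*34^2 = 62500 + 31212 = 93712
Delta = -16 * (93712) = -1499392
Delta mod 43 = 18

Delta = 18 (mod 43)


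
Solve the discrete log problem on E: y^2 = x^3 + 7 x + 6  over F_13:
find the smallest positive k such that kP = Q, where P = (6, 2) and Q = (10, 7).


Enumerate multiples of P until we hit Q = (10, 7):
  1P = (6, 2)
  2P = (11, 7)
  3P = (10, 7)
Match found at i = 3.

k = 3


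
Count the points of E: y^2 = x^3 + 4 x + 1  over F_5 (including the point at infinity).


For each x in F_5, count y with y^2 = x^3 + 4 x + 1 mod 5:
  x = 0: RHS = 1, y in [1, 4]  -> 2 point(s)
  x = 1: RHS = 1, y in [1, 4]  -> 2 point(s)
  x = 3: RHS = 0, y in [0]  -> 1 point(s)
  x = 4: RHS = 1, y in [1, 4]  -> 2 point(s)
Affine points: 7. Add the point at infinity: total = 8.

#E(F_5) = 8


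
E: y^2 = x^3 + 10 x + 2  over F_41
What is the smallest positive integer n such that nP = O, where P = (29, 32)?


Compute successive multiples of P until we hit O:
  1P = (29, 32)
  2P = (14, 37)
  3P = (30, 23)
  4P = (22, 28)
  5P = (33, 36)
  6P = (21, 17)
  7P = (40, 14)
  8P = (15, 1)
  ... (continuing to 53P)
  53P = O

ord(P) = 53


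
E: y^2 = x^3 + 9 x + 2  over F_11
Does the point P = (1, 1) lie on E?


Check whether y^2 = x^3 + 9 x + 2 (mod 11) for (x, y) = (1, 1).
LHS: y^2 = 1^2 mod 11 = 1
RHS: x^3 + 9 x + 2 = 1^3 + 9*1 + 2 mod 11 = 1
LHS = RHS

Yes, on the curve


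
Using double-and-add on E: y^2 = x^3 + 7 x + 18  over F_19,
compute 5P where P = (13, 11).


k = 5 = 101_2 (binary, LSB first: 101)
Double-and-add from P = (13, 11):
  bit 0 = 1: acc = O + (13, 11) = (13, 11)
  bit 1 = 0: acc unchanged = (13, 11)
  bit 2 = 1: acc = (13, 11) + (8, 4) = (3, 3)

5P = (3, 3)


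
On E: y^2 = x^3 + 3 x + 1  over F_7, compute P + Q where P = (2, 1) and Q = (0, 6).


P != Q, so use the chord formula.
s = (y2 - y1) / (x2 - x1) = (5) / (5) mod 7 = 1
x3 = s^2 - x1 - x2 mod 7 = 1^2 - 2 - 0 = 6
y3 = s (x1 - x3) - y1 mod 7 = 1 * (2 - 6) - 1 = 2

P + Q = (6, 2)


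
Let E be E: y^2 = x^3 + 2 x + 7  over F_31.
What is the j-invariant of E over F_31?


Delta = -16(4 a^3 + 27 b^2) mod 31 = 20
-1728 * (4 a)^3 = -1728 * (4*2)^3 mod 31 = 4
j = 4 * 20^(-1) mod 31 = 25

j = 25 (mod 31)
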